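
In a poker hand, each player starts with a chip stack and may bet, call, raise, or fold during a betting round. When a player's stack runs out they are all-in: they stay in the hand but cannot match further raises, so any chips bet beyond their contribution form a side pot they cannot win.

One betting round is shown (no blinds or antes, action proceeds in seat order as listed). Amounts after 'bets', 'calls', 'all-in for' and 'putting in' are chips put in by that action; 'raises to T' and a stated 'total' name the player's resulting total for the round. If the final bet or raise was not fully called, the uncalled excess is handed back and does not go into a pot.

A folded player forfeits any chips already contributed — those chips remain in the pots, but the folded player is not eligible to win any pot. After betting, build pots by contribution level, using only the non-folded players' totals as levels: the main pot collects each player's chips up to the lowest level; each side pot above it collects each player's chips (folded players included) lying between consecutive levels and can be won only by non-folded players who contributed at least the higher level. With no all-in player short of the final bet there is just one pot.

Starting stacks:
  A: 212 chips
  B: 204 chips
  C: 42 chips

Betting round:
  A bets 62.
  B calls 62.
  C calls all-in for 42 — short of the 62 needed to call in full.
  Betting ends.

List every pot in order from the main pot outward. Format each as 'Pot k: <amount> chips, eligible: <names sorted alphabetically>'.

Pot 1: 126 chips, eligible: A, B, C
Pot 2: 40 chips, eligible: A, B

Derivation:
Contributions: A=62, B=62, C=42
Pot levels (distinct totals of non-folded players): 42, 62
Layer 1-42: 42 each from A, B, C = 42*3 = 126 chips; eligible A, B, C
Layer 43-62: 20 each from A, B = 20*2 = 40 chips; eligible A, B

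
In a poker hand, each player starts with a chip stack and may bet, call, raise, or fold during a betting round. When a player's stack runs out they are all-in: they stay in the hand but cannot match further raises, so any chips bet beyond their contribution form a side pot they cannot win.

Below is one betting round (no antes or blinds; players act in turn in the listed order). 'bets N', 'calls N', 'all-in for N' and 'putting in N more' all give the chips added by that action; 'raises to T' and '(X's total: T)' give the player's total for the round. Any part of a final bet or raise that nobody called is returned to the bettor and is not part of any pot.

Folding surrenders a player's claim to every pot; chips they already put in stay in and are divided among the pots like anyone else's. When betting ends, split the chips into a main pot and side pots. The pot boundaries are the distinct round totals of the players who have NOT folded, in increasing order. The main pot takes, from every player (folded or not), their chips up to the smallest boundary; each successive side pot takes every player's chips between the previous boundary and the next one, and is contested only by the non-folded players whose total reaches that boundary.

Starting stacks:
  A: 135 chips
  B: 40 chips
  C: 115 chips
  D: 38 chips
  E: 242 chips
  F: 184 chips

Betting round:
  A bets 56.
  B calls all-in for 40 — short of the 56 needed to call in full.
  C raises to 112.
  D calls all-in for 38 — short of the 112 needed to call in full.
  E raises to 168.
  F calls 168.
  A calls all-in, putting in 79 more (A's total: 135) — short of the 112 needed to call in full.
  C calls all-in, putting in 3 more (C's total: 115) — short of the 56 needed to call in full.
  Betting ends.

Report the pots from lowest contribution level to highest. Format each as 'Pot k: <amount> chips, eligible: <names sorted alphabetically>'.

Pot 1: 228 chips, eligible: A, B, C, D, E, F
Pot 2: 10 chips, eligible: A, B, C, E, F
Pot 3: 300 chips, eligible: A, C, E, F
Pot 4: 60 chips, eligible: A, E, F
Pot 5: 66 chips, eligible: E, F

Derivation:
Contributions: A=135, B=40, C=115, D=38, E=168, F=168
Pot levels (distinct totals of non-folded players): 38, 40, 115, 135, 168
Layer 1-38: 38 each from A, B, C, D, E, F = 38*6 = 228 chips; eligible A, B, C, D, E, F
Layer 39-40: 2 each from A, B, C, E, F = 2*5 = 10 chips; eligible A, B, C, E, F
Layer 41-115: 75 each from A, C, E, F = 75*4 = 300 chips; eligible A, C, E, F
Layer 116-135: 20 each from A, E, F = 20*3 = 60 chips; eligible A, E, F
Layer 136-168: 33 each from E, F = 33*2 = 66 chips; eligible E, F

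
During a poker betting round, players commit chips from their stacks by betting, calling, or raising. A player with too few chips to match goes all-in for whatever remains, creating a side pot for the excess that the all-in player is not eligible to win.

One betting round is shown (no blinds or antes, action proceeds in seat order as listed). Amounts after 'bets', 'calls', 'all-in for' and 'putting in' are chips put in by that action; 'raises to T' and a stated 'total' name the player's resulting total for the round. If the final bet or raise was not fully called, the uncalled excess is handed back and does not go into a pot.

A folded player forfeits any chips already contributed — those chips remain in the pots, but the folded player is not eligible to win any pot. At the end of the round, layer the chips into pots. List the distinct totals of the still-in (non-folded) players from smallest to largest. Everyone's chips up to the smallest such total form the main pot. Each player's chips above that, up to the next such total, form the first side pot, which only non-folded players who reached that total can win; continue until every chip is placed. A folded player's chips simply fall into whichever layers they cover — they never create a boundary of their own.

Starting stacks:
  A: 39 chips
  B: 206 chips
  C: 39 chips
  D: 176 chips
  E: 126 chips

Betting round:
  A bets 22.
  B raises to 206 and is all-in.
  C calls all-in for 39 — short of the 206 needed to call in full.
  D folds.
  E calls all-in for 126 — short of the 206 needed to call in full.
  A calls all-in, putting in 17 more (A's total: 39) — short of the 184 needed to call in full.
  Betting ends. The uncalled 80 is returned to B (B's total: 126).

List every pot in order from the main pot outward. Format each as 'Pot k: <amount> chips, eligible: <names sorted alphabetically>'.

Contributions (after 80 returned to B): A=39, B=126, C=39, E=126
Folded: D
Pot levels (distinct totals of non-folded players): 39, 126
Layer 1-39: 39 each from A, B, C, E = 39*4 = 156 chips; eligible A, B, C, E
Layer 40-126: 87 each from B, E = 87*2 = 174 chips; eligible B, E

Pot 1: 156 chips, eligible: A, B, C, E
Pot 2: 174 chips, eligible: B, E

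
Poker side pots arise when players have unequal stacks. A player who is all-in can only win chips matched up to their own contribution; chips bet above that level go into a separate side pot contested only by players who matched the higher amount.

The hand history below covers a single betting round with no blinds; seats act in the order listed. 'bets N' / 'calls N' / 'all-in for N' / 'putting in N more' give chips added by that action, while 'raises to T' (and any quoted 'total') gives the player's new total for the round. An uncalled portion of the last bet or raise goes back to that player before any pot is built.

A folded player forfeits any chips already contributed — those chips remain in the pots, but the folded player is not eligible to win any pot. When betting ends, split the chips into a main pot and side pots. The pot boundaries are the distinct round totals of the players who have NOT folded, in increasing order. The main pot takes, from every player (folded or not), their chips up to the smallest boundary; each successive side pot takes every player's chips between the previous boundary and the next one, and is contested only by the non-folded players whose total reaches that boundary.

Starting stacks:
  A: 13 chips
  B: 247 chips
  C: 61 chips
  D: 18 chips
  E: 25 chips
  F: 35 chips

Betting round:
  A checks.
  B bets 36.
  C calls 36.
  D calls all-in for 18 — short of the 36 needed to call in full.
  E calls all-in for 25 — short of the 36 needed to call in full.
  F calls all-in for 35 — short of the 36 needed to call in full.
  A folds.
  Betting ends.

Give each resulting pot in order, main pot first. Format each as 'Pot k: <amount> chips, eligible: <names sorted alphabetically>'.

Contributions: B=36, C=36, D=18, E=25, F=35
Folded: A
Pot levels (distinct totals of non-folded players): 18, 25, 35, 36
Layer 1-18: 18 each from B, C, D, E, F = 18*5 = 90 chips; eligible B, C, D, E, F
Layer 19-25: 7 each from B, C, E, F = 7*4 = 28 chips; eligible B, C, E, F
Layer 26-35: 10 each from B, C, F = 10*3 = 30 chips; eligible B, C, F
Layer 36-36: 1 each from B, C = 1*2 = 2 chips; eligible B, C

Pot 1: 90 chips, eligible: B, C, D, E, F
Pot 2: 28 chips, eligible: B, C, E, F
Pot 3: 30 chips, eligible: B, C, F
Pot 4: 2 chips, eligible: B, C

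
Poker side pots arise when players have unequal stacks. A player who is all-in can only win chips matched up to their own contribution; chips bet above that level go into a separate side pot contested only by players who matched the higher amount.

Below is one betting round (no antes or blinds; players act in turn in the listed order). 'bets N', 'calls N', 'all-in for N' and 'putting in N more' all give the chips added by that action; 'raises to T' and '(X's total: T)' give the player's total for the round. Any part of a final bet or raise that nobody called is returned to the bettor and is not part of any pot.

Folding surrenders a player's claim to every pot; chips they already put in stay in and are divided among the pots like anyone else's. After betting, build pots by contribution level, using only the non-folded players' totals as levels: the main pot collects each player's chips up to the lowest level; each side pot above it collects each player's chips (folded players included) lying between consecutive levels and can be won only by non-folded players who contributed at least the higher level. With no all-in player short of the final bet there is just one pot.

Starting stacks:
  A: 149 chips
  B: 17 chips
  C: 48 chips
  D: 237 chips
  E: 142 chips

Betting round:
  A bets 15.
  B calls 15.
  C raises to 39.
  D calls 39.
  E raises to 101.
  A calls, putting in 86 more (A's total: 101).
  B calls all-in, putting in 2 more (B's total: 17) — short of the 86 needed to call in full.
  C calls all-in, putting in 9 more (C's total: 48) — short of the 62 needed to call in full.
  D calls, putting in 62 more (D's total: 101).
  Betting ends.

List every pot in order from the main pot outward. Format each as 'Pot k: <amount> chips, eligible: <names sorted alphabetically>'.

Contributions: A=101, B=17, C=48, D=101, E=101
Pot levels (distinct totals of non-folded players): 17, 48, 101
Layer 1-17: 17 each from A, B, C, D, E = 17*5 = 85 chips; eligible A, B, C, D, E
Layer 18-48: 31 each from A, C, D, E = 31*4 = 124 chips; eligible A, C, D, E
Layer 49-101: 53 each from A, D, E = 53*3 = 159 chips; eligible A, D, E

Pot 1: 85 chips, eligible: A, B, C, D, E
Pot 2: 124 chips, eligible: A, C, D, E
Pot 3: 159 chips, eligible: A, D, E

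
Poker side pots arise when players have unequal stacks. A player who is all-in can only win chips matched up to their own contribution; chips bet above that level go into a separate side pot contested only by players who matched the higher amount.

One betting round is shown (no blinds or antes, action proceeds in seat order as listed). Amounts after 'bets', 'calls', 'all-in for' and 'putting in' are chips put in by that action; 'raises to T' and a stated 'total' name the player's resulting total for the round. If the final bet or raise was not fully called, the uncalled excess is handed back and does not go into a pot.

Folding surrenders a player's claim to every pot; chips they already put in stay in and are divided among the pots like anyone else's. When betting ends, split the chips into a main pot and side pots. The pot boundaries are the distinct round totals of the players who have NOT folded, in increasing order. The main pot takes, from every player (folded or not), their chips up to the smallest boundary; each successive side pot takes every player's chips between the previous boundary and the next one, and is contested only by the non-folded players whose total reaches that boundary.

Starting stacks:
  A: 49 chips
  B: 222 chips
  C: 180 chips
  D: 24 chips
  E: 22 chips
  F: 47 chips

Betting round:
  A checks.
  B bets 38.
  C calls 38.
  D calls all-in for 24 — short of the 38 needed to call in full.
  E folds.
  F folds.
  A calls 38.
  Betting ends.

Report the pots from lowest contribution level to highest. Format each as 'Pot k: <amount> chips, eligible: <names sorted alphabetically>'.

Pot 1: 96 chips, eligible: A, B, C, D
Pot 2: 42 chips, eligible: A, B, C

Derivation:
Contributions: A=38, B=38, C=38, D=24
Folded: E, F
Pot levels (distinct totals of non-folded players): 24, 38
Layer 1-24: 24 each from A, B, C, D = 24*4 = 96 chips; eligible A, B, C, D
Layer 25-38: 14 each from A, B, C = 14*3 = 42 chips; eligible A, B, C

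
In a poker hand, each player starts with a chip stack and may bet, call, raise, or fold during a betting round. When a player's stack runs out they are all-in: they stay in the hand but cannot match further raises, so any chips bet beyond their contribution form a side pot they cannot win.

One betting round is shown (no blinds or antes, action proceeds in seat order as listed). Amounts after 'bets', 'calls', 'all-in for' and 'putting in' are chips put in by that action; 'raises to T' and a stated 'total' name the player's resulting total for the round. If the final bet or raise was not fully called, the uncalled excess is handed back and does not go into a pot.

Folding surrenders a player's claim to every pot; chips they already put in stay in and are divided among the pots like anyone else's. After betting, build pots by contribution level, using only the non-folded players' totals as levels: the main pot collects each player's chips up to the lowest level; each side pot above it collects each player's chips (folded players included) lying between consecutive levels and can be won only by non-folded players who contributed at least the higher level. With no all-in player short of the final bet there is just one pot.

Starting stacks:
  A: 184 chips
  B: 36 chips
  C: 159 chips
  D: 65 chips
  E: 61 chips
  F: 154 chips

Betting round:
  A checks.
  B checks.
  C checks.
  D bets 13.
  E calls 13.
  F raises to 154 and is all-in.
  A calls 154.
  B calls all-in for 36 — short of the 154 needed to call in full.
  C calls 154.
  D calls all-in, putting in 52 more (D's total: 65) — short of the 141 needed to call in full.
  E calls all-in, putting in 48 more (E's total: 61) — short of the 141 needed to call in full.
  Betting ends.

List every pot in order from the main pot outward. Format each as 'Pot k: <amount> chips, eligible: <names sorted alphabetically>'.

Pot 1: 216 chips, eligible: A, B, C, D, E, F
Pot 2: 125 chips, eligible: A, C, D, E, F
Pot 3: 16 chips, eligible: A, C, D, F
Pot 4: 267 chips, eligible: A, C, F

Derivation:
Contributions: A=154, B=36, C=154, D=65, E=61, F=154
Pot levels (distinct totals of non-folded players): 36, 61, 65, 154
Layer 1-36: 36 each from A, B, C, D, E, F = 36*6 = 216 chips; eligible A, B, C, D, E, F
Layer 37-61: 25 each from A, C, D, E, F = 25*5 = 125 chips; eligible A, C, D, E, F
Layer 62-65: 4 each from A, C, D, F = 4*4 = 16 chips; eligible A, C, D, F
Layer 66-154: 89 each from A, C, F = 89*3 = 267 chips; eligible A, C, F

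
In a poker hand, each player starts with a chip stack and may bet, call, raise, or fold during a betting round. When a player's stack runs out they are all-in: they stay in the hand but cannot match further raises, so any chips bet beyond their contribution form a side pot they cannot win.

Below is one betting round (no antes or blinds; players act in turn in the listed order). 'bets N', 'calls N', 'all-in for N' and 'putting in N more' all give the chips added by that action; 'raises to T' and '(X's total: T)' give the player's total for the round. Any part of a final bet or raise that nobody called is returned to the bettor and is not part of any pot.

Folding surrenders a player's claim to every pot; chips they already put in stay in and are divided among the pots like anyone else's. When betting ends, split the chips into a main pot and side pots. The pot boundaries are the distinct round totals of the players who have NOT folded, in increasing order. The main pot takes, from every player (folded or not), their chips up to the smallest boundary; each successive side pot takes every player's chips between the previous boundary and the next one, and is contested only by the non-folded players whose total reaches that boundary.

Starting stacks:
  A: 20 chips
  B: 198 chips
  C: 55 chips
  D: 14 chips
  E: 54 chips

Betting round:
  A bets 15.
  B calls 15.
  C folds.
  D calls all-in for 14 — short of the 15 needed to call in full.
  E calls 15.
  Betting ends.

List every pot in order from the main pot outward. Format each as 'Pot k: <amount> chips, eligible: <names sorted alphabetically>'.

Pot 1: 56 chips, eligible: A, B, D, E
Pot 2: 3 chips, eligible: A, B, E

Derivation:
Contributions: A=15, B=15, D=14, E=15
Folded: C
Pot levels (distinct totals of non-folded players): 14, 15
Layer 1-14: 14 each from A, B, D, E = 14*4 = 56 chips; eligible A, B, D, E
Layer 15-15: 1 each from A, B, E = 1*3 = 3 chips; eligible A, B, E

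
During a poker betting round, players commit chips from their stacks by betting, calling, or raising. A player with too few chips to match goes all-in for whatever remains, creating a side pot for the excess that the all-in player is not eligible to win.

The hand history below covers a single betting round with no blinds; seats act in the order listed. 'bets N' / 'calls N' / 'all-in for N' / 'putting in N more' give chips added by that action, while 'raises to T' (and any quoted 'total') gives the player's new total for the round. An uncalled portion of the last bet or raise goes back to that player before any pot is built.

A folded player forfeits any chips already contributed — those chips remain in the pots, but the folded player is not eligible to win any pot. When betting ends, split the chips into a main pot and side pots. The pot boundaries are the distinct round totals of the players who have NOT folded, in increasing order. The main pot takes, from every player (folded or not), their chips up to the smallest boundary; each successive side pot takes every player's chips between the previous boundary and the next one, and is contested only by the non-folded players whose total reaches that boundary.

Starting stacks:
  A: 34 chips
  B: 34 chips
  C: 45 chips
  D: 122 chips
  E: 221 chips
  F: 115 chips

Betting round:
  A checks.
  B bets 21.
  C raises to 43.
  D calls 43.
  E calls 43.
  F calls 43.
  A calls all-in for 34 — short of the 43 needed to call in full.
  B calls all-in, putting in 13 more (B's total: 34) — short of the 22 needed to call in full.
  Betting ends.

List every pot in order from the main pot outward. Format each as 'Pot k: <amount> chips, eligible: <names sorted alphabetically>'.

Pot 1: 204 chips, eligible: A, B, C, D, E, F
Pot 2: 36 chips, eligible: C, D, E, F

Derivation:
Contributions: A=34, B=34, C=43, D=43, E=43, F=43
Pot levels (distinct totals of non-folded players): 34, 43
Layer 1-34: 34 each from A, B, C, D, E, F = 34*6 = 204 chips; eligible A, B, C, D, E, F
Layer 35-43: 9 each from C, D, E, F = 9*4 = 36 chips; eligible C, D, E, F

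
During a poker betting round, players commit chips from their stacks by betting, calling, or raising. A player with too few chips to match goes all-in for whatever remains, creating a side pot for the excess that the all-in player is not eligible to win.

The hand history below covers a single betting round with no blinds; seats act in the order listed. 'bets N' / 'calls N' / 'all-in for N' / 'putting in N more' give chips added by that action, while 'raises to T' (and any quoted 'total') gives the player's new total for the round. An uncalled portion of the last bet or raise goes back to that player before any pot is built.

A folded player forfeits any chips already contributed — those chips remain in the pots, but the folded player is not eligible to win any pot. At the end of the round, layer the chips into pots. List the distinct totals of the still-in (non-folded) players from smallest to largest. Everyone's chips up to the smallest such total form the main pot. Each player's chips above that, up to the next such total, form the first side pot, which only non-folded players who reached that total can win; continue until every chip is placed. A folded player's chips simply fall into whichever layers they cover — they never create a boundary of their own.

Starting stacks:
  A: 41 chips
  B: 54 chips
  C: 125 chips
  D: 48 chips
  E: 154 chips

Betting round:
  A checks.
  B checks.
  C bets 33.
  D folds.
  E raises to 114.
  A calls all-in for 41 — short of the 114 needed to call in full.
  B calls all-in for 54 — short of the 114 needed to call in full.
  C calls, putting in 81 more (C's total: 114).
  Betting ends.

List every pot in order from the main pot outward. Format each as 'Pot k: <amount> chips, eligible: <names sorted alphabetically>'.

Contributions: A=41, B=54, C=114, E=114
Folded: D
Pot levels (distinct totals of non-folded players): 41, 54, 114
Layer 1-41: 41 each from A, B, C, E = 41*4 = 164 chips; eligible A, B, C, E
Layer 42-54: 13 each from B, C, E = 13*3 = 39 chips; eligible B, C, E
Layer 55-114: 60 each from C, E = 60*2 = 120 chips; eligible C, E

Pot 1: 164 chips, eligible: A, B, C, E
Pot 2: 39 chips, eligible: B, C, E
Pot 3: 120 chips, eligible: C, E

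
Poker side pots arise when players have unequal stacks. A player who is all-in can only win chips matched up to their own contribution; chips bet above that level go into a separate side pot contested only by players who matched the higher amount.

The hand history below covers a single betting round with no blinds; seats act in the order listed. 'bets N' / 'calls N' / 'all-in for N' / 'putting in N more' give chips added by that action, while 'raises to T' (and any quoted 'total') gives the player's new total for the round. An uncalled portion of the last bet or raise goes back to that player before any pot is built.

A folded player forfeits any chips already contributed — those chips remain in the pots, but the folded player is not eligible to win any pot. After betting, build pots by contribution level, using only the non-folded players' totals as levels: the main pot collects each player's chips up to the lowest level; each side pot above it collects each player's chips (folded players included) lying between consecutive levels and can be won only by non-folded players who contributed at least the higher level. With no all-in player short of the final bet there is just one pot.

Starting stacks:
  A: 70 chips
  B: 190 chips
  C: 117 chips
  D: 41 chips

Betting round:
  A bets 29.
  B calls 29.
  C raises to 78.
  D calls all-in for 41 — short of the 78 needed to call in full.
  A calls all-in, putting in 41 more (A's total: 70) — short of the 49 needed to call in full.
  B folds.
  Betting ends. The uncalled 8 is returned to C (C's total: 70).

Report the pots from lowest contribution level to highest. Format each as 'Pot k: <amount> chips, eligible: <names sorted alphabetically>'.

Contributions (after 8 returned to C): A=70, B=29, C=70, D=41
Folded: B
Pot levels (distinct totals of non-folded players): 41, 70
Layer 1-41: A 41 + B 29 + C 41 + D 41 = 152 chips; eligible A, C, D
Layer 42-70: 29 each from A, C = 29*2 = 58 chips; eligible A, C

Pot 1: 152 chips, eligible: A, C, D
Pot 2: 58 chips, eligible: A, C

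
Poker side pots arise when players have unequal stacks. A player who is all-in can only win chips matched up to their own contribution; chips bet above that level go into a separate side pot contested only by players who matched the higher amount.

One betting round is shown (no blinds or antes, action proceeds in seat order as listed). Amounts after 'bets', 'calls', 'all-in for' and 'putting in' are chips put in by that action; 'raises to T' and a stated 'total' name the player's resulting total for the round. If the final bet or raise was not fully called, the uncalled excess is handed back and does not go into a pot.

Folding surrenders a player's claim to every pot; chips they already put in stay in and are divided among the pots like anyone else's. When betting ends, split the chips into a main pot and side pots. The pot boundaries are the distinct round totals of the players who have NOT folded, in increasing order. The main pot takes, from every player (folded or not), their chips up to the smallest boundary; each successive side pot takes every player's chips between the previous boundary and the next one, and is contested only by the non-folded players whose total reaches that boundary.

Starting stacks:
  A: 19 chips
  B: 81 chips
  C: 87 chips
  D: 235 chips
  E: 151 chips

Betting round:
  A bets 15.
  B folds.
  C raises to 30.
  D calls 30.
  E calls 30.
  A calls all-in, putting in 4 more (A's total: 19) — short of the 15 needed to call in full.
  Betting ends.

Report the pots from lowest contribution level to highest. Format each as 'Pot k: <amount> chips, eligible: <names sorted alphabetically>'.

Contributions: A=19, C=30, D=30, E=30
Folded: B
Pot levels (distinct totals of non-folded players): 19, 30
Layer 1-19: 19 each from A, C, D, E = 19*4 = 76 chips; eligible A, C, D, E
Layer 20-30: 11 each from C, D, E = 11*3 = 33 chips; eligible C, D, E

Pot 1: 76 chips, eligible: A, C, D, E
Pot 2: 33 chips, eligible: C, D, E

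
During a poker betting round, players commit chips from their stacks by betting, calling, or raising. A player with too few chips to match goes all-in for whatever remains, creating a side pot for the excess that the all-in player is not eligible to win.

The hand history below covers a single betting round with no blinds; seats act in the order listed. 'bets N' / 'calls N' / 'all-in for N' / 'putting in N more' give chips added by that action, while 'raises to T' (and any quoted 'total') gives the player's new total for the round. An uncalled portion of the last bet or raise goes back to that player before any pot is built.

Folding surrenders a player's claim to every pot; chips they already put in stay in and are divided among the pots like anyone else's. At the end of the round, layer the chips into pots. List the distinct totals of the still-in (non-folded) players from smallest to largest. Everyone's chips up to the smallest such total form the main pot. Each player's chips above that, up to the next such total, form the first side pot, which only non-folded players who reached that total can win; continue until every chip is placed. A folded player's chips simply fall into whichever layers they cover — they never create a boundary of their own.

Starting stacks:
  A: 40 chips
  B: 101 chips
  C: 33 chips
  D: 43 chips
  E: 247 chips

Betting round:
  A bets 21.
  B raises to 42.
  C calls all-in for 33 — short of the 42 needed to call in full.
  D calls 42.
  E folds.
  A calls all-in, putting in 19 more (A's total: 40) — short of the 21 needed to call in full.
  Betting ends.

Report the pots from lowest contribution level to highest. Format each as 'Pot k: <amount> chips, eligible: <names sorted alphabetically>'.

Pot 1: 132 chips, eligible: A, B, C, D
Pot 2: 21 chips, eligible: A, B, D
Pot 3: 4 chips, eligible: B, D

Derivation:
Contributions: A=40, B=42, C=33, D=42
Folded: E
Pot levels (distinct totals of non-folded players): 33, 40, 42
Layer 1-33: 33 each from A, B, C, D = 33*4 = 132 chips; eligible A, B, C, D
Layer 34-40: 7 each from A, B, D = 7*3 = 21 chips; eligible A, B, D
Layer 41-42: 2 each from B, D = 2*2 = 4 chips; eligible B, D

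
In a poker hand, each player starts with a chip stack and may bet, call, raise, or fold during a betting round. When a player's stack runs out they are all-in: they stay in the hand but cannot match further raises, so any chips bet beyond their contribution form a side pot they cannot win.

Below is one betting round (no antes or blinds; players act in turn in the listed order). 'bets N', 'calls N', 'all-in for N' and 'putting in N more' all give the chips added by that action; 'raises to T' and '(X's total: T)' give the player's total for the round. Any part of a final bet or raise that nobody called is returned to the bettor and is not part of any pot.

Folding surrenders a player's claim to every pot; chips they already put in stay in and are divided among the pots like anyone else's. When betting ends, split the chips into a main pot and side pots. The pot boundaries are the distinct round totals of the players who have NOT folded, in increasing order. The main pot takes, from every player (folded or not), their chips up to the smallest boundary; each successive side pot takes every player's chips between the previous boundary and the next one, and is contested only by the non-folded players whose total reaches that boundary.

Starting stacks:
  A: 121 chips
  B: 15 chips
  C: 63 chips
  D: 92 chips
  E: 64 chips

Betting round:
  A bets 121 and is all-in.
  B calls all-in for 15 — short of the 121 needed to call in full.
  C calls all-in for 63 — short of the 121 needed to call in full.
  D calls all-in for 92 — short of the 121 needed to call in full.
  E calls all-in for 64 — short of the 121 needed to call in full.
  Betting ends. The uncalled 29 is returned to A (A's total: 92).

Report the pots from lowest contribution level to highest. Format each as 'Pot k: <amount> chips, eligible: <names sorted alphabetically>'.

Pot 1: 75 chips, eligible: A, B, C, D, E
Pot 2: 192 chips, eligible: A, C, D, E
Pot 3: 3 chips, eligible: A, D, E
Pot 4: 56 chips, eligible: A, D

Derivation:
Contributions (after 29 returned to A): A=92, B=15, C=63, D=92, E=64
Pot levels (distinct totals of non-folded players): 15, 63, 64, 92
Layer 1-15: 15 each from A, B, C, D, E = 15*5 = 75 chips; eligible A, B, C, D, E
Layer 16-63: 48 each from A, C, D, E = 48*4 = 192 chips; eligible A, C, D, E
Layer 64-64: 1 each from A, D, E = 1*3 = 3 chips; eligible A, D, E
Layer 65-92: 28 each from A, D = 28*2 = 56 chips; eligible A, D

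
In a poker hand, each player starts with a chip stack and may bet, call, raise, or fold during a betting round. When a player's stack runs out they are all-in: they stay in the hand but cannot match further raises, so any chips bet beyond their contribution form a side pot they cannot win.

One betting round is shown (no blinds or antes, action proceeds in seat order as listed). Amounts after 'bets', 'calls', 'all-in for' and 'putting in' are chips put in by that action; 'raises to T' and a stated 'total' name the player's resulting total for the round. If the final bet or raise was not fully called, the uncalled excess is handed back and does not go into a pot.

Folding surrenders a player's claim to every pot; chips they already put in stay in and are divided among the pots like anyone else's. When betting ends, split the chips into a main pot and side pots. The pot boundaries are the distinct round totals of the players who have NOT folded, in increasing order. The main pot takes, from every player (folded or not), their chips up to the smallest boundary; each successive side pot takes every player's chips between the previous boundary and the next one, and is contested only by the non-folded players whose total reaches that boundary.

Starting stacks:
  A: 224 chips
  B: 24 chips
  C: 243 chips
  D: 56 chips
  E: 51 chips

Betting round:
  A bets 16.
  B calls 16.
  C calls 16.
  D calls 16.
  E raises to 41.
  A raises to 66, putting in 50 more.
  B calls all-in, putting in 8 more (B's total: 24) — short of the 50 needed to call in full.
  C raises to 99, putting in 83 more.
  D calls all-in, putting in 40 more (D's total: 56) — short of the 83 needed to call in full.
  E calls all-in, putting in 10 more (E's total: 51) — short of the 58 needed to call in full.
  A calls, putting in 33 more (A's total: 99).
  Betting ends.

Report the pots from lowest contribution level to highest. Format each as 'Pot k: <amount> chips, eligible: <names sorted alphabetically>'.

Contributions: A=99, B=24, C=99, D=56, E=51
Pot levels (distinct totals of non-folded players): 24, 51, 56, 99
Layer 1-24: 24 each from A, B, C, D, E = 24*5 = 120 chips; eligible A, B, C, D, E
Layer 25-51: 27 each from A, C, D, E = 27*4 = 108 chips; eligible A, C, D, E
Layer 52-56: 5 each from A, C, D = 5*3 = 15 chips; eligible A, C, D
Layer 57-99: 43 each from A, C = 43*2 = 86 chips; eligible A, C

Pot 1: 120 chips, eligible: A, B, C, D, E
Pot 2: 108 chips, eligible: A, C, D, E
Pot 3: 15 chips, eligible: A, C, D
Pot 4: 86 chips, eligible: A, C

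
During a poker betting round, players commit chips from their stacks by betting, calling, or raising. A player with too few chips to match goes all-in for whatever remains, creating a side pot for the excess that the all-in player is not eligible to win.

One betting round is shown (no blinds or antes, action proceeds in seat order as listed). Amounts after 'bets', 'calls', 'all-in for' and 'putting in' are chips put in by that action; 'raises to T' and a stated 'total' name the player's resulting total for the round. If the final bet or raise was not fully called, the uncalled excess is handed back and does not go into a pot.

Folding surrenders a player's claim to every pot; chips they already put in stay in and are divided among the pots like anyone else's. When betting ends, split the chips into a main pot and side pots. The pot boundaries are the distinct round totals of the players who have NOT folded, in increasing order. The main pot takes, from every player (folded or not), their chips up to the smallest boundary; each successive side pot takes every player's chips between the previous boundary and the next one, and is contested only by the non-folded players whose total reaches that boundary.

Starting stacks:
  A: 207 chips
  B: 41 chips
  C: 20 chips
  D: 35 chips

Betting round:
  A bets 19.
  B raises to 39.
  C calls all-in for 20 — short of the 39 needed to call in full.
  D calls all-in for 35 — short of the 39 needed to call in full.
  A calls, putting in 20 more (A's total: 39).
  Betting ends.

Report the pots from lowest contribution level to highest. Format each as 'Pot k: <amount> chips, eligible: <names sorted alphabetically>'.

Pot 1: 80 chips, eligible: A, B, C, D
Pot 2: 45 chips, eligible: A, B, D
Pot 3: 8 chips, eligible: A, B

Derivation:
Contributions: A=39, B=39, C=20, D=35
Pot levels (distinct totals of non-folded players): 20, 35, 39
Layer 1-20: 20 each from A, B, C, D = 20*4 = 80 chips; eligible A, B, C, D
Layer 21-35: 15 each from A, B, D = 15*3 = 45 chips; eligible A, B, D
Layer 36-39: 4 each from A, B = 4*2 = 8 chips; eligible A, B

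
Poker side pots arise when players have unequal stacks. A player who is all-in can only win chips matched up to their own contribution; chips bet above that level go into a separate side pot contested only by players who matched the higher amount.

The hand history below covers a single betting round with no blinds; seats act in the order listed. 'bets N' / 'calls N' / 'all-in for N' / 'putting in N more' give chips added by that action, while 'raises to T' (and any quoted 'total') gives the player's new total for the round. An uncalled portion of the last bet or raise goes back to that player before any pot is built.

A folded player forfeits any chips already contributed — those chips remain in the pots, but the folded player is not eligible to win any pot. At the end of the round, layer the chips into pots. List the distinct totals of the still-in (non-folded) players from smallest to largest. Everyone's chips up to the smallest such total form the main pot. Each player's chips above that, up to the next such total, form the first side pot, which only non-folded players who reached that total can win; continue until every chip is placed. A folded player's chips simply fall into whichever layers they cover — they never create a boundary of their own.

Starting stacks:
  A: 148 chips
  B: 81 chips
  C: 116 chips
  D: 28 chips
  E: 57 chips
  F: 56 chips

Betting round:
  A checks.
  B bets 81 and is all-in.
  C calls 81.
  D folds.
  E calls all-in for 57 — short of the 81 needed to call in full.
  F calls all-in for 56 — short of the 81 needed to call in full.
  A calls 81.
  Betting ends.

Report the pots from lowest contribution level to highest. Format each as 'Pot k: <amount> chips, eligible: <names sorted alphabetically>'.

Contributions: A=81, B=81, C=81, E=57, F=56
Folded: D
Pot levels (distinct totals of non-folded players): 56, 57, 81
Layer 1-56: 56 each from A, B, C, E, F = 56*5 = 280 chips; eligible A, B, C, E, F
Layer 57-57: 1 each from A, B, C, E = 1*4 = 4 chips; eligible A, B, C, E
Layer 58-81: 24 each from A, B, C = 24*3 = 72 chips; eligible A, B, C

Pot 1: 280 chips, eligible: A, B, C, E, F
Pot 2: 4 chips, eligible: A, B, C, E
Pot 3: 72 chips, eligible: A, B, C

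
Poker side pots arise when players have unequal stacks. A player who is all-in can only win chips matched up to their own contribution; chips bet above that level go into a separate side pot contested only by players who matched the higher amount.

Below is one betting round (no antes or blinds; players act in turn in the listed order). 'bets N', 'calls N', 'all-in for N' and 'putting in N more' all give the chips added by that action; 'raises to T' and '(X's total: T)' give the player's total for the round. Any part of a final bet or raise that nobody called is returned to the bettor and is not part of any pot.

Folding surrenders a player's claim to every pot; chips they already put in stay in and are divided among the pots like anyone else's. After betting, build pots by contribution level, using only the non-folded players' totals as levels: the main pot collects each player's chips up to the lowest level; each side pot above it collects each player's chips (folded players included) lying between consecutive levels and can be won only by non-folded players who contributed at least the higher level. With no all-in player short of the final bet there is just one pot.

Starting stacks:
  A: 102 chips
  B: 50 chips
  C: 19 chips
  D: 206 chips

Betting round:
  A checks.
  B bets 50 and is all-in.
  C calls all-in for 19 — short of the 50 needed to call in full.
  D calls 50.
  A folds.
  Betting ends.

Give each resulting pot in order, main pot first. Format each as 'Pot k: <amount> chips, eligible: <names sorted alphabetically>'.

Pot 1: 57 chips, eligible: B, C, D
Pot 2: 62 chips, eligible: B, D

Derivation:
Contributions: B=50, C=19, D=50
Folded: A
Pot levels (distinct totals of non-folded players): 19, 50
Layer 1-19: 19 each from B, C, D = 19*3 = 57 chips; eligible B, C, D
Layer 20-50: 31 each from B, D = 31*2 = 62 chips; eligible B, D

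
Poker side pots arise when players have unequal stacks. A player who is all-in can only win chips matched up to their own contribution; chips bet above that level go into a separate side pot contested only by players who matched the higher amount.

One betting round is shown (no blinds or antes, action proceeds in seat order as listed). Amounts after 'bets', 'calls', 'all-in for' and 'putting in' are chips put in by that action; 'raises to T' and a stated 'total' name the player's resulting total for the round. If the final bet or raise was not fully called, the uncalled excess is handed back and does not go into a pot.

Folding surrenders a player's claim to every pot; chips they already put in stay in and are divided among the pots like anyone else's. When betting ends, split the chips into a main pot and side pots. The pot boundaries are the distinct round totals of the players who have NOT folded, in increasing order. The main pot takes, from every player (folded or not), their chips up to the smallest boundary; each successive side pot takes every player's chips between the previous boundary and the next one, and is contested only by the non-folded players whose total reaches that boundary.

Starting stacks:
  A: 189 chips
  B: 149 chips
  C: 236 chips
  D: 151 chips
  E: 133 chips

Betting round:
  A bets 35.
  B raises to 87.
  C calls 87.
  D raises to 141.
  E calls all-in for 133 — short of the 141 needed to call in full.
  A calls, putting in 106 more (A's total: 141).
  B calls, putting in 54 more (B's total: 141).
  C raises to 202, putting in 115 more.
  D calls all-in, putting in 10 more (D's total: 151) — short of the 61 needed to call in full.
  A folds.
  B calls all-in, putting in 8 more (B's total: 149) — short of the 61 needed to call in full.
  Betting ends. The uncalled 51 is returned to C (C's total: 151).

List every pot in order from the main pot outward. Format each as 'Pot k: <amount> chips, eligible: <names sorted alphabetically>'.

Contributions (after 51 returned to C): A=141, B=149, C=151, D=151, E=133
Folded: A
Pot levels (distinct totals of non-folded players): 133, 149, 151
Layer 1-133: 133 each from A, B, C, D, E = 133*5 = 665 chips; eligible B, C, D, E
Layer 134-149: A 8 + B 16 + C 16 + D 16 = 56 chips; eligible B, C, D
Layer 150-151: 2 each from C, D = 2*2 = 4 chips; eligible C, D

Pot 1: 665 chips, eligible: B, C, D, E
Pot 2: 56 chips, eligible: B, C, D
Pot 3: 4 chips, eligible: C, D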